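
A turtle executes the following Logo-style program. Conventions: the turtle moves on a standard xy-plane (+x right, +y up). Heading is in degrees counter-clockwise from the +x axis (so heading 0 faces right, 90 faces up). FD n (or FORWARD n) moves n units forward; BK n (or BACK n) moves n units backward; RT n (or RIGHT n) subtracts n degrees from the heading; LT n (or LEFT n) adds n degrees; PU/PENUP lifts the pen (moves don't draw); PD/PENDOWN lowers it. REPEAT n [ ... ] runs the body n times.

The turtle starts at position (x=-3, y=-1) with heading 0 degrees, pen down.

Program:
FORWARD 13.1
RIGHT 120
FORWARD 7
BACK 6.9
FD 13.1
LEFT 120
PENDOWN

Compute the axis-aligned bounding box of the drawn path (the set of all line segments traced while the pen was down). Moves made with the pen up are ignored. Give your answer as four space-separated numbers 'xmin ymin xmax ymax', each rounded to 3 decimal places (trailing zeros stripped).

Executing turtle program step by step:
Start: pos=(-3,-1), heading=0, pen down
FD 13.1: (-3,-1) -> (10.1,-1) [heading=0, draw]
RT 120: heading 0 -> 240
FD 7: (10.1,-1) -> (6.6,-7.062) [heading=240, draw]
BK 6.9: (6.6,-7.062) -> (10.05,-1.087) [heading=240, draw]
FD 13.1: (10.05,-1.087) -> (3.5,-12.432) [heading=240, draw]
LT 120: heading 240 -> 0
PD: pen down
Final: pos=(3.5,-12.432), heading=0, 4 segment(s) drawn

Segment endpoints: x in {-3, 3.5, 6.6, 10.05, 10.1}, y in {-12.432, -7.062, -1.087, -1}
xmin=-3, ymin=-12.432, xmax=10.1, ymax=-1

Answer: -3 -12.432 10.1 -1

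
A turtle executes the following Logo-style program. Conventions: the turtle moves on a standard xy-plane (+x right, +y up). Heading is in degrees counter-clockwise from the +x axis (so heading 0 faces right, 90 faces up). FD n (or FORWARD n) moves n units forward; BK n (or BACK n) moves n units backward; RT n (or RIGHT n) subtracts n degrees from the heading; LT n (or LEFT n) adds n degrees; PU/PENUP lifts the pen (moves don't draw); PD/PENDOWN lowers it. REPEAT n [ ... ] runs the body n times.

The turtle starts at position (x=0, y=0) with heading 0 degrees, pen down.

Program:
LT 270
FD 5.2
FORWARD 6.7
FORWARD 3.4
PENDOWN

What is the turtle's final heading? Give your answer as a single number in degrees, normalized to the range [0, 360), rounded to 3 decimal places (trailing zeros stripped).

Executing turtle program step by step:
Start: pos=(0,0), heading=0, pen down
LT 270: heading 0 -> 270
FD 5.2: (0,0) -> (0,-5.2) [heading=270, draw]
FD 6.7: (0,-5.2) -> (0,-11.9) [heading=270, draw]
FD 3.4: (0,-11.9) -> (0,-15.3) [heading=270, draw]
PD: pen down
Final: pos=(0,-15.3), heading=270, 3 segment(s) drawn

Answer: 270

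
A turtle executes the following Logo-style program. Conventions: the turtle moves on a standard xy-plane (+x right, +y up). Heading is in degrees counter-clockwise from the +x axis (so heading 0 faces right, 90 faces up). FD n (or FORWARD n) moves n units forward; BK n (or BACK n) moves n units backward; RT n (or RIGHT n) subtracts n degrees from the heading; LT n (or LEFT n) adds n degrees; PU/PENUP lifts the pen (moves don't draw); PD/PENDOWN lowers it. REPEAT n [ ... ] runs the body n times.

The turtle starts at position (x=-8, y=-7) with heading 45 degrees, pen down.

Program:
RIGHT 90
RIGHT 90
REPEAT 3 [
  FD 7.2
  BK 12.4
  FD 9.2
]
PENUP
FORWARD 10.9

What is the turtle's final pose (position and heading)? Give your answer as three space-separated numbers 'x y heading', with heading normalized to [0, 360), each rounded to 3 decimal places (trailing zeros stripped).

Executing turtle program step by step:
Start: pos=(-8,-7), heading=45, pen down
RT 90: heading 45 -> 315
RT 90: heading 315 -> 225
REPEAT 3 [
  -- iteration 1/3 --
  FD 7.2: (-8,-7) -> (-13.091,-12.091) [heading=225, draw]
  BK 12.4: (-13.091,-12.091) -> (-4.323,-3.323) [heading=225, draw]
  FD 9.2: (-4.323,-3.323) -> (-10.828,-9.828) [heading=225, draw]
  -- iteration 2/3 --
  FD 7.2: (-10.828,-9.828) -> (-15.92,-14.92) [heading=225, draw]
  BK 12.4: (-15.92,-14.92) -> (-7.151,-6.151) [heading=225, draw]
  FD 9.2: (-7.151,-6.151) -> (-13.657,-12.657) [heading=225, draw]
  -- iteration 3/3 --
  FD 7.2: (-13.657,-12.657) -> (-18.748,-17.748) [heading=225, draw]
  BK 12.4: (-18.748,-17.748) -> (-9.98,-8.98) [heading=225, draw]
  FD 9.2: (-9.98,-8.98) -> (-16.485,-15.485) [heading=225, draw]
]
PU: pen up
FD 10.9: (-16.485,-15.485) -> (-24.193,-23.193) [heading=225, move]
Final: pos=(-24.193,-23.193), heading=225, 9 segment(s) drawn

Answer: -24.193 -23.193 225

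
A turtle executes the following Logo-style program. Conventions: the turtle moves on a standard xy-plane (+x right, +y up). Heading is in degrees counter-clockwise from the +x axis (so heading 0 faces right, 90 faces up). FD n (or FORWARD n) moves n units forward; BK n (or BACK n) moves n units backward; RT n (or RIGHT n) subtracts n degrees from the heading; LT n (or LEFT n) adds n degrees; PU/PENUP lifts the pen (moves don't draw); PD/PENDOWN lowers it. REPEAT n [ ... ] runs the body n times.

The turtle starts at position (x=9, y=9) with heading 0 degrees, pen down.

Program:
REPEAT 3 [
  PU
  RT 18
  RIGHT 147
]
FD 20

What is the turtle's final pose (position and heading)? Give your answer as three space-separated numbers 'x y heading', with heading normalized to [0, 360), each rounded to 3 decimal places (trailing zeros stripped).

Executing turtle program step by step:
Start: pos=(9,9), heading=0, pen down
REPEAT 3 [
  -- iteration 1/3 --
  PU: pen up
  RT 18: heading 0 -> 342
  RT 147: heading 342 -> 195
  -- iteration 2/3 --
  PU: pen up
  RT 18: heading 195 -> 177
  RT 147: heading 177 -> 30
  -- iteration 3/3 --
  PU: pen up
  RT 18: heading 30 -> 12
  RT 147: heading 12 -> 225
]
FD 20: (9,9) -> (-5.142,-5.142) [heading=225, move]
Final: pos=(-5.142,-5.142), heading=225, 0 segment(s) drawn

Answer: -5.142 -5.142 225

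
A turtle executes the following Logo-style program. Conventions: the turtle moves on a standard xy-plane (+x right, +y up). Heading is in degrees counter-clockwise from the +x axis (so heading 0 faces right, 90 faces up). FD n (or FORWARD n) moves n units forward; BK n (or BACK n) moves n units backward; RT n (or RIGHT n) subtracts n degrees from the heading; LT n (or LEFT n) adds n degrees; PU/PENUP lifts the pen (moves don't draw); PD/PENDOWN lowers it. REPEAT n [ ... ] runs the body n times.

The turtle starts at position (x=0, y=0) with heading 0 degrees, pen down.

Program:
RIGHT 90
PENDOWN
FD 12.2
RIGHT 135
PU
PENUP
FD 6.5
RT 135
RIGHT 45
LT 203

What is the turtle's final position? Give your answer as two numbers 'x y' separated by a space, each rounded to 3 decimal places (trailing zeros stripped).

Answer: -4.596 -7.604

Derivation:
Executing turtle program step by step:
Start: pos=(0,0), heading=0, pen down
RT 90: heading 0 -> 270
PD: pen down
FD 12.2: (0,0) -> (0,-12.2) [heading=270, draw]
RT 135: heading 270 -> 135
PU: pen up
PU: pen up
FD 6.5: (0,-12.2) -> (-4.596,-7.604) [heading=135, move]
RT 135: heading 135 -> 0
RT 45: heading 0 -> 315
LT 203: heading 315 -> 158
Final: pos=(-4.596,-7.604), heading=158, 1 segment(s) drawn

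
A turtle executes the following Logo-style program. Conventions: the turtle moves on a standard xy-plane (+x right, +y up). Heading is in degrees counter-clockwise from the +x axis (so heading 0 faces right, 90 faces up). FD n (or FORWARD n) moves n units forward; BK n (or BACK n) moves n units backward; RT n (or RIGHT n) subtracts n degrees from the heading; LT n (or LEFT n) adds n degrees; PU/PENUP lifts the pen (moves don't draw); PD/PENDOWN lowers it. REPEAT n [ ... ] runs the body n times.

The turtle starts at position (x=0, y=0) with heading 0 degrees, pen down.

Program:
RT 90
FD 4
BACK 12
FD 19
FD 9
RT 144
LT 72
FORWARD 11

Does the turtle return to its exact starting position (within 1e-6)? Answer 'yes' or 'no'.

Executing turtle program step by step:
Start: pos=(0,0), heading=0, pen down
RT 90: heading 0 -> 270
FD 4: (0,0) -> (0,-4) [heading=270, draw]
BK 12: (0,-4) -> (0,8) [heading=270, draw]
FD 19: (0,8) -> (0,-11) [heading=270, draw]
FD 9: (0,-11) -> (0,-20) [heading=270, draw]
RT 144: heading 270 -> 126
LT 72: heading 126 -> 198
FD 11: (0,-20) -> (-10.462,-23.399) [heading=198, draw]
Final: pos=(-10.462,-23.399), heading=198, 5 segment(s) drawn

Start position: (0, 0)
Final position: (-10.462, -23.399)
Distance = 25.631; >= 1e-6 -> NOT closed

Answer: no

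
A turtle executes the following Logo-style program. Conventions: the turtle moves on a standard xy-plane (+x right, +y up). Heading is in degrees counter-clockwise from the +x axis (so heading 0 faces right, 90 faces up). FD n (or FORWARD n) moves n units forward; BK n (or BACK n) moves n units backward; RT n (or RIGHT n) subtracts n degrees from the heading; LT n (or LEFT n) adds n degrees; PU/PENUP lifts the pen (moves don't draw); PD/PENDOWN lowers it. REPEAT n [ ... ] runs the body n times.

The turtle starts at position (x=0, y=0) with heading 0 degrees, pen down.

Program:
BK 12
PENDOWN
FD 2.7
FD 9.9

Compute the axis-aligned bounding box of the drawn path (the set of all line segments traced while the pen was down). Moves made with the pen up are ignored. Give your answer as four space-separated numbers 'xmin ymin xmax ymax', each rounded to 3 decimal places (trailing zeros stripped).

Answer: -12 0 0.6 0

Derivation:
Executing turtle program step by step:
Start: pos=(0,0), heading=0, pen down
BK 12: (0,0) -> (-12,0) [heading=0, draw]
PD: pen down
FD 2.7: (-12,0) -> (-9.3,0) [heading=0, draw]
FD 9.9: (-9.3,0) -> (0.6,0) [heading=0, draw]
Final: pos=(0.6,0), heading=0, 3 segment(s) drawn

Segment endpoints: x in {-12, -9.3, 0, 0.6}, y in {0}
xmin=-12, ymin=0, xmax=0.6, ymax=0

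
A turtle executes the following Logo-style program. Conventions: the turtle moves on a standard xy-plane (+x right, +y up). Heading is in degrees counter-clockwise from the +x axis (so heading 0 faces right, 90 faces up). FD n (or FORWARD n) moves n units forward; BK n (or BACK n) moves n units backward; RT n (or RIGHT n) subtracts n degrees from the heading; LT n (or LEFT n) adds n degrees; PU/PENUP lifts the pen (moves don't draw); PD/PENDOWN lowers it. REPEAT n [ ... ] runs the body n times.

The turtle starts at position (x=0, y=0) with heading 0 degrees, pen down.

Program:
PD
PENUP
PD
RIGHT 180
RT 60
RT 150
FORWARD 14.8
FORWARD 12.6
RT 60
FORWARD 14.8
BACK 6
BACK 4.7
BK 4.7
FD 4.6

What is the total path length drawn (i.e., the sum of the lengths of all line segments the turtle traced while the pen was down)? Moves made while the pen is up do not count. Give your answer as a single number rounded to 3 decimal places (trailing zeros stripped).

Executing turtle program step by step:
Start: pos=(0,0), heading=0, pen down
PD: pen down
PU: pen up
PD: pen down
RT 180: heading 0 -> 180
RT 60: heading 180 -> 120
RT 150: heading 120 -> 330
FD 14.8: (0,0) -> (12.817,-7.4) [heading=330, draw]
FD 12.6: (12.817,-7.4) -> (23.729,-13.7) [heading=330, draw]
RT 60: heading 330 -> 270
FD 14.8: (23.729,-13.7) -> (23.729,-28.5) [heading=270, draw]
BK 6: (23.729,-28.5) -> (23.729,-22.5) [heading=270, draw]
BK 4.7: (23.729,-22.5) -> (23.729,-17.8) [heading=270, draw]
BK 4.7: (23.729,-17.8) -> (23.729,-13.1) [heading=270, draw]
FD 4.6: (23.729,-13.1) -> (23.729,-17.7) [heading=270, draw]
Final: pos=(23.729,-17.7), heading=270, 7 segment(s) drawn

Segment lengths:
  seg 1: (0,0) -> (12.817,-7.4), length = 14.8
  seg 2: (12.817,-7.4) -> (23.729,-13.7), length = 12.6
  seg 3: (23.729,-13.7) -> (23.729,-28.5), length = 14.8
  seg 4: (23.729,-28.5) -> (23.729,-22.5), length = 6
  seg 5: (23.729,-22.5) -> (23.729,-17.8), length = 4.7
  seg 6: (23.729,-17.8) -> (23.729,-13.1), length = 4.7
  seg 7: (23.729,-13.1) -> (23.729,-17.7), length = 4.6
Total = 62.2

Answer: 62.2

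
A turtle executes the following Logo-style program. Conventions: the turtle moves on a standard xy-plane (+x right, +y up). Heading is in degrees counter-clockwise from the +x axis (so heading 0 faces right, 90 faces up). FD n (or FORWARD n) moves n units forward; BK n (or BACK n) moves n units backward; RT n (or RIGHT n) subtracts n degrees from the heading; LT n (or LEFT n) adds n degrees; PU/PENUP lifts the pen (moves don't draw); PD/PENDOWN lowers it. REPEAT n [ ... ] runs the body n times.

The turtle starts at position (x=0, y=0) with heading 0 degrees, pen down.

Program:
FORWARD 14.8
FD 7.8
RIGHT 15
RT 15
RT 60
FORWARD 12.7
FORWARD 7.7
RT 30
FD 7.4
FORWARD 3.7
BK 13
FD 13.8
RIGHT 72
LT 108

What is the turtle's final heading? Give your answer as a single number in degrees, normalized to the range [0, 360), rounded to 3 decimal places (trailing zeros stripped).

Answer: 276

Derivation:
Executing turtle program step by step:
Start: pos=(0,0), heading=0, pen down
FD 14.8: (0,0) -> (14.8,0) [heading=0, draw]
FD 7.8: (14.8,0) -> (22.6,0) [heading=0, draw]
RT 15: heading 0 -> 345
RT 15: heading 345 -> 330
RT 60: heading 330 -> 270
FD 12.7: (22.6,0) -> (22.6,-12.7) [heading=270, draw]
FD 7.7: (22.6,-12.7) -> (22.6,-20.4) [heading=270, draw]
RT 30: heading 270 -> 240
FD 7.4: (22.6,-20.4) -> (18.9,-26.809) [heading=240, draw]
FD 3.7: (18.9,-26.809) -> (17.05,-30.013) [heading=240, draw]
BK 13: (17.05,-30.013) -> (23.55,-18.755) [heading=240, draw]
FD 13.8: (23.55,-18.755) -> (16.65,-30.706) [heading=240, draw]
RT 72: heading 240 -> 168
LT 108: heading 168 -> 276
Final: pos=(16.65,-30.706), heading=276, 8 segment(s) drawn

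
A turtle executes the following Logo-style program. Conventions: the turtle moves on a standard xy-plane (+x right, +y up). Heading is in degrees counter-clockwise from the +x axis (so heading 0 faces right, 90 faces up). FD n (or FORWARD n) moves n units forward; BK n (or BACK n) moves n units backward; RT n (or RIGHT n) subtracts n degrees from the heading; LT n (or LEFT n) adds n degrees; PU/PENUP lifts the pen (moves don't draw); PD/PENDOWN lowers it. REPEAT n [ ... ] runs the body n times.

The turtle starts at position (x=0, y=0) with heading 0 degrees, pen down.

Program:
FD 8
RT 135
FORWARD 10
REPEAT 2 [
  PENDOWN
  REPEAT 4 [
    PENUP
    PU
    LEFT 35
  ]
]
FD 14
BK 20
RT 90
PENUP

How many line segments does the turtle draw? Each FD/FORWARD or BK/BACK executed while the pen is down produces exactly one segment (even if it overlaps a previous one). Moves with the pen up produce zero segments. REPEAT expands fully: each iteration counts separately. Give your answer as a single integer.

Executing turtle program step by step:
Start: pos=(0,0), heading=0, pen down
FD 8: (0,0) -> (8,0) [heading=0, draw]
RT 135: heading 0 -> 225
FD 10: (8,0) -> (0.929,-7.071) [heading=225, draw]
REPEAT 2 [
  -- iteration 1/2 --
  PD: pen down
  REPEAT 4 [
    -- iteration 1/4 --
    PU: pen up
    PU: pen up
    LT 35: heading 225 -> 260
    -- iteration 2/4 --
    PU: pen up
    PU: pen up
    LT 35: heading 260 -> 295
    -- iteration 3/4 --
    PU: pen up
    PU: pen up
    LT 35: heading 295 -> 330
    -- iteration 4/4 --
    PU: pen up
    PU: pen up
    LT 35: heading 330 -> 5
  ]
  -- iteration 2/2 --
  PD: pen down
  REPEAT 4 [
    -- iteration 1/4 --
    PU: pen up
    PU: pen up
    LT 35: heading 5 -> 40
    -- iteration 2/4 --
    PU: pen up
    PU: pen up
    LT 35: heading 40 -> 75
    -- iteration 3/4 --
    PU: pen up
    PU: pen up
    LT 35: heading 75 -> 110
    -- iteration 4/4 --
    PU: pen up
    PU: pen up
    LT 35: heading 110 -> 145
  ]
]
FD 14: (0.929,-7.071) -> (-10.539,0.959) [heading=145, move]
BK 20: (-10.539,0.959) -> (5.844,-10.513) [heading=145, move]
RT 90: heading 145 -> 55
PU: pen up
Final: pos=(5.844,-10.513), heading=55, 2 segment(s) drawn
Segments drawn: 2

Answer: 2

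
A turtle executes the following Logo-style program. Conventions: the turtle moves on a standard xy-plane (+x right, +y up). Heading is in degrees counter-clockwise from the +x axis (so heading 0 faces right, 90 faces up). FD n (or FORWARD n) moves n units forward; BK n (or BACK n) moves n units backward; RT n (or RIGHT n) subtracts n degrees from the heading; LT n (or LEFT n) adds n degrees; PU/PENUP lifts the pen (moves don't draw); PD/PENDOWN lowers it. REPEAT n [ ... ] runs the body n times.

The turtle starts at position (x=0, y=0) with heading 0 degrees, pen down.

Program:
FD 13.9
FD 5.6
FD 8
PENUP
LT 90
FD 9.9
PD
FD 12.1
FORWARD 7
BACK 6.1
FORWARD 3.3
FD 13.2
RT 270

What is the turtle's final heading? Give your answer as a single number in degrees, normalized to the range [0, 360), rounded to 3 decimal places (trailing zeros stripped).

Answer: 180

Derivation:
Executing turtle program step by step:
Start: pos=(0,0), heading=0, pen down
FD 13.9: (0,0) -> (13.9,0) [heading=0, draw]
FD 5.6: (13.9,0) -> (19.5,0) [heading=0, draw]
FD 8: (19.5,0) -> (27.5,0) [heading=0, draw]
PU: pen up
LT 90: heading 0 -> 90
FD 9.9: (27.5,0) -> (27.5,9.9) [heading=90, move]
PD: pen down
FD 12.1: (27.5,9.9) -> (27.5,22) [heading=90, draw]
FD 7: (27.5,22) -> (27.5,29) [heading=90, draw]
BK 6.1: (27.5,29) -> (27.5,22.9) [heading=90, draw]
FD 3.3: (27.5,22.9) -> (27.5,26.2) [heading=90, draw]
FD 13.2: (27.5,26.2) -> (27.5,39.4) [heading=90, draw]
RT 270: heading 90 -> 180
Final: pos=(27.5,39.4), heading=180, 8 segment(s) drawn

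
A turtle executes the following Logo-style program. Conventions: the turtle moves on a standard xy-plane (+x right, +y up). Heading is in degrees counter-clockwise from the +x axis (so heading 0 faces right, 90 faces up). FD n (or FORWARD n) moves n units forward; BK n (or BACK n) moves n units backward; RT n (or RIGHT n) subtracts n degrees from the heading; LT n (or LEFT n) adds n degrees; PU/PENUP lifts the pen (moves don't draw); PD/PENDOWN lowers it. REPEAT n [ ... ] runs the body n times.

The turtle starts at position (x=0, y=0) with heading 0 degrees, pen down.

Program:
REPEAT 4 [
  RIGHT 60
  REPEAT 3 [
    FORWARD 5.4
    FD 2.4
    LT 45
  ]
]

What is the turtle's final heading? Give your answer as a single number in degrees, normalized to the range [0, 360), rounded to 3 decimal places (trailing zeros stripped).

Executing turtle program step by step:
Start: pos=(0,0), heading=0, pen down
REPEAT 4 [
  -- iteration 1/4 --
  RT 60: heading 0 -> 300
  REPEAT 3 [
    -- iteration 1/3 --
    FD 5.4: (0,0) -> (2.7,-4.677) [heading=300, draw]
    FD 2.4: (2.7,-4.677) -> (3.9,-6.755) [heading=300, draw]
    LT 45: heading 300 -> 345
    -- iteration 2/3 --
    FD 5.4: (3.9,-6.755) -> (9.116,-8.153) [heading=345, draw]
    FD 2.4: (9.116,-8.153) -> (11.434,-8.774) [heading=345, draw]
    LT 45: heading 345 -> 30
    -- iteration 3/3 --
    FD 5.4: (11.434,-8.774) -> (16.111,-6.074) [heading=30, draw]
    FD 2.4: (16.111,-6.074) -> (18.189,-4.874) [heading=30, draw]
    LT 45: heading 30 -> 75
  ]
  -- iteration 2/4 --
  RT 60: heading 75 -> 15
  REPEAT 3 [
    -- iteration 1/3 --
    FD 5.4: (18.189,-4.874) -> (23.405,-3.476) [heading=15, draw]
    FD 2.4: (23.405,-3.476) -> (25.723,-2.855) [heading=15, draw]
    LT 45: heading 15 -> 60
    -- iteration 2/3 --
    FD 5.4: (25.723,-2.855) -> (28.423,1.822) [heading=60, draw]
    FD 2.4: (28.423,1.822) -> (29.623,3.9) [heading=60, draw]
    LT 45: heading 60 -> 105
    -- iteration 3/3 --
    FD 5.4: (29.623,3.9) -> (28.226,9.116) [heading=105, draw]
    FD 2.4: (28.226,9.116) -> (27.605,11.434) [heading=105, draw]
    LT 45: heading 105 -> 150
  ]
  -- iteration 3/4 --
  RT 60: heading 150 -> 90
  REPEAT 3 [
    -- iteration 1/3 --
    FD 5.4: (27.605,11.434) -> (27.605,16.834) [heading=90, draw]
    FD 2.4: (27.605,16.834) -> (27.605,19.234) [heading=90, draw]
    LT 45: heading 90 -> 135
    -- iteration 2/3 --
    FD 5.4: (27.605,19.234) -> (23.786,23.053) [heading=135, draw]
    FD 2.4: (23.786,23.053) -> (22.089,24.75) [heading=135, draw]
    LT 45: heading 135 -> 180
    -- iteration 3/3 --
    FD 5.4: (22.089,24.75) -> (16.689,24.75) [heading=180, draw]
    FD 2.4: (16.689,24.75) -> (14.289,24.75) [heading=180, draw]
    LT 45: heading 180 -> 225
  ]
  -- iteration 4/4 --
  RT 60: heading 225 -> 165
  REPEAT 3 [
    -- iteration 1/3 --
    FD 5.4: (14.289,24.75) -> (9.073,26.147) [heading=165, draw]
    FD 2.4: (9.073,26.147) -> (6.755,26.768) [heading=165, draw]
    LT 45: heading 165 -> 210
    -- iteration 2/3 --
    FD 5.4: (6.755,26.768) -> (2.078,24.068) [heading=210, draw]
    FD 2.4: (2.078,24.068) -> (0,22.868) [heading=210, draw]
    LT 45: heading 210 -> 255
    -- iteration 3/3 --
    FD 5.4: (0,22.868) -> (-1.398,17.652) [heading=255, draw]
    FD 2.4: (-1.398,17.652) -> (-2.019,15.334) [heading=255, draw]
    LT 45: heading 255 -> 300
  ]
]
Final: pos=(-2.019,15.334), heading=300, 24 segment(s) drawn

Answer: 300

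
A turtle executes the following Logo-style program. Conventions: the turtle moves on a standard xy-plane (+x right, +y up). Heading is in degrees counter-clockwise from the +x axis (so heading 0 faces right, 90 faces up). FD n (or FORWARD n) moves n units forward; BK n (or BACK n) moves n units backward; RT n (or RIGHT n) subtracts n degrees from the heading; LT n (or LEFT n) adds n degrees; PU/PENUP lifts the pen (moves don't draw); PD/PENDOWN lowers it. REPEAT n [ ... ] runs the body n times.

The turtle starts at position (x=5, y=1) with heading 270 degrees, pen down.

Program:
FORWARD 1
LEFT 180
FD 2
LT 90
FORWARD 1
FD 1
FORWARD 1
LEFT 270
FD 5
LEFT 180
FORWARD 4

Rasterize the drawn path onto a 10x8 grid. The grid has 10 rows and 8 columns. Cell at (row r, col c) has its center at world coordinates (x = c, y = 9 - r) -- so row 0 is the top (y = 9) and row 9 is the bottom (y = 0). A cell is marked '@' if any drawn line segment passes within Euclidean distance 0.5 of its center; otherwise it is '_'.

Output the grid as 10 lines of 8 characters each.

Answer: ________
________
__@_____
__@_____
__@_____
__@_____
__@_____
__@@@@__
_____@__
_____@__

Derivation:
Segment 0: (5,1) -> (5,0)
Segment 1: (5,0) -> (5,2)
Segment 2: (5,2) -> (4,2)
Segment 3: (4,2) -> (3,2)
Segment 4: (3,2) -> (2,2)
Segment 5: (2,2) -> (2,7)
Segment 6: (2,7) -> (2,3)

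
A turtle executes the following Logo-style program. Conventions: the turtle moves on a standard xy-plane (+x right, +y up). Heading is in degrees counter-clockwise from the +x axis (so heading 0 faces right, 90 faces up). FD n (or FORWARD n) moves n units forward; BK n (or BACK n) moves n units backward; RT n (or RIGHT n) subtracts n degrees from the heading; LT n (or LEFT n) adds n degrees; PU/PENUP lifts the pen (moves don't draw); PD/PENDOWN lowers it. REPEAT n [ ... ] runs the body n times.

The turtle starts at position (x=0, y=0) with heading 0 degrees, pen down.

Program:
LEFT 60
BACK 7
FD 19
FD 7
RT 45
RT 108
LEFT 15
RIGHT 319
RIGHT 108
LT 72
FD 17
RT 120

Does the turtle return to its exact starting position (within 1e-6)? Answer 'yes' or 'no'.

Answer: no

Derivation:
Executing turtle program step by step:
Start: pos=(0,0), heading=0, pen down
LT 60: heading 0 -> 60
BK 7: (0,0) -> (-3.5,-6.062) [heading=60, draw]
FD 19: (-3.5,-6.062) -> (6,10.392) [heading=60, draw]
FD 7: (6,10.392) -> (9.5,16.454) [heading=60, draw]
RT 45: heading 60 -> 15
RT 108: heading 15 -> 267
LT 15: heading 267 -> 282
RT 319: heading 282 -> 323
RT 108: heading 323 -> 215
LT 72: heading 215 -> 287
FD 17: (9.5,16.454) -> (14.47,0.197) [heading=287, draw]
RT 120: heading 287 -> 167
Final: pos=(14.47,0.197), heading=167, 4 segment(s) drawn

Start position: (0, 0)
Final position: (14.47, 0.197)
Distance = 14.472; >= 1e-6 -> NOT closed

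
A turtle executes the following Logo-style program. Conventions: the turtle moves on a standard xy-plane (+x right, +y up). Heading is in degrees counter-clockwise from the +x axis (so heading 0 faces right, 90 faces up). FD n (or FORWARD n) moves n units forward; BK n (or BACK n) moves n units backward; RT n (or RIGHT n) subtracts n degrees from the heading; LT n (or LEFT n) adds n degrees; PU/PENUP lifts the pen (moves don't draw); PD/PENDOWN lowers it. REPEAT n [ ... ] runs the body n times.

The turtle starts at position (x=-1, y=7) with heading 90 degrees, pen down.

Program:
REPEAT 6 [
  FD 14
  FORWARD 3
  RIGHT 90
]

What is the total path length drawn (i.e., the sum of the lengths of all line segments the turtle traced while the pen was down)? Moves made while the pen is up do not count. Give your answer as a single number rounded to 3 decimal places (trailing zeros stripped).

Answer: 102

Derivation:
Executing turtle program step by step:
Start: pos=(-1,7), heading=90, pen down
REPEAT 6 [
  -- iteration 1/6 --
  FD 14: (-1,7) -> (-1,21) [heading=90, draw]
  FD 3: (-1,21) -> (-1,24) [heading=90, draw]
  RT 90: heading 90 -> 0
  -- iteration 2/6 --
  FD 14: (-1,24) -> (13,24) [heading=0, draw]
  FD 3: (13,24) -> (16,24) [heading=0, draw]
  RT 90: heading 0 -> 270
  -- iteration 3/6 --
  FD 14: (16,24) -> (16,10) [heading=270, draw]
  FD 3: (16,10) -> (16,7) [heading=270, draw]
  RT 90: heading 270 -> 180
  -- iteration 4/6 --
  FD 14: (16,7) -> (2,7) [heading=180, draw]
  FD 3: (2,7) -> (-1,7) [heading=180, draw]
  RT 90: heading 180 -> 90
  -- iteration 5/6 --
  FD 14: (-1,7) -> (-1,21) [heading=90, draw]
  FD 3: (-1,21) -> (-1,24) [heading=90, draw]
  RT 90: heading 90 -> 0
  -- iteration 6/6 --
  FD 14: (-1,24) -> (13,24) [heading=0, draw]
  FD 3: (13,24) -> (16,24) [heading=0, draw]
  RT 90: heading 0 -> 270
]
Final: pos=(16,24), heading=270, 12 segment(s) drawn

Segment lengths:
  seg 1: (-1,7) -> (-1,21), length = 14
  seg 2: (-1,21) -> (-1,24), length = 3
  seg 3: (-1,24) -> (13,24), length = 14
  seg 4: (13,24) -> (16,24), length = 3
  seg 5: (16,24) -> (16,10), length = 14
  seg 6: (16,10) -> (16,7), length = 3
  seg 7: (16,7) -> (2,7), length = 14
  seg 8: (2,7) -> (-1,7), length = 3
  seg 9: (-1,7) -> (-1,21), length = 14
  seg 10: (-1,21) -> (-1,24), length = 3
  seg 11: (-1,24) -> (13,24), length = 14
  seg 12: (13,24) -> (16,24), length = 3
Total = 102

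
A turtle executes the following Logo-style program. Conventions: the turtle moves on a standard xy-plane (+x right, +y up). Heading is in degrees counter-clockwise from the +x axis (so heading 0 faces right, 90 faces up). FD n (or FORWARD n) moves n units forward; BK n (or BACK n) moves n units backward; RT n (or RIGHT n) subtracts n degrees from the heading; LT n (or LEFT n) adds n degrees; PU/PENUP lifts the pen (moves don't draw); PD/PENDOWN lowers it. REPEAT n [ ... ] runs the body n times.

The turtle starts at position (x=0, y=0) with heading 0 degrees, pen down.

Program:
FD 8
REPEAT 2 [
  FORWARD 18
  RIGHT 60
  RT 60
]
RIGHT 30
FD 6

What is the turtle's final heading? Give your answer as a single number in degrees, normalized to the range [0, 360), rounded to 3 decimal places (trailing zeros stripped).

Executing turtle program step by step:
Start: pos=(0,0), heading=0, pen down
FD 8: (0,0) -> (8,0) [heading=0, draw]
REPEAT 2 [
  -- iteration 1/2 --
  FD 18: (8,0) -> (26,0) [heading=0, draw]
  RT 60: heading 0 -> 300
  RT 60: heading 300 -> 240
  -- iteration 2/2 --
  FD 18: (26,0) -> (17,-15.588) [heading=240, draw]
  RT 60: heading 240 -> 180
  RT 60: heading 180 -> 120
]
RT 30: heading 120 -> 90
FD 6: (17,-15.588) -> (17,-9.588) [heading=90, draw]
Final: pos=(17,-9.588), heading=90, 4 segment(s) drawn

Answer: 90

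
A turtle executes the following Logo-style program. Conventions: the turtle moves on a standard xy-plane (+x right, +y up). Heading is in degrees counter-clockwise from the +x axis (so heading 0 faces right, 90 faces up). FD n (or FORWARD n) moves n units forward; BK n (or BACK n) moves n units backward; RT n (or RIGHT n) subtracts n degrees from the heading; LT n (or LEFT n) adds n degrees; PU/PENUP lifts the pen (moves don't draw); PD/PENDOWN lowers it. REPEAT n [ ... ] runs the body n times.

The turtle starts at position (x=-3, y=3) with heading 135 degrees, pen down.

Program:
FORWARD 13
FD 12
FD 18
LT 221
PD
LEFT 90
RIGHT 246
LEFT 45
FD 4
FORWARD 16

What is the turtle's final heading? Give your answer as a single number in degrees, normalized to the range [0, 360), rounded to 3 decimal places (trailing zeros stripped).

Executing turtle program step by step:
Start: pos=(-3,3), heading=135, pen down
FD 13: (-3,3) -> (-12.192,12.192) [heading=135, draw]
FD 12: (-12.192,12.192) -> (-20.678,20.678) [heading=135, draw]
FD 18: (-20.678,20.678) -> (-33.406,33.406) [heading=135, draw]
LT 221: heading 135 -> 356
PD: pen down
LT 90: heading 356 -> 86
RT 246: heading 86 -> 200
LT 45: heading 200 -> 245
FD 4: (-33.406,33.406) -> (-35.096,29.78) [heading=245, draw]
FD 16: (-35.096,29.78) -> (-41.858,15.279) [heading=245, draw]
Final: pos=(-41.858,15.279), heading=245, 5 segment(s) drawn

Answer: 245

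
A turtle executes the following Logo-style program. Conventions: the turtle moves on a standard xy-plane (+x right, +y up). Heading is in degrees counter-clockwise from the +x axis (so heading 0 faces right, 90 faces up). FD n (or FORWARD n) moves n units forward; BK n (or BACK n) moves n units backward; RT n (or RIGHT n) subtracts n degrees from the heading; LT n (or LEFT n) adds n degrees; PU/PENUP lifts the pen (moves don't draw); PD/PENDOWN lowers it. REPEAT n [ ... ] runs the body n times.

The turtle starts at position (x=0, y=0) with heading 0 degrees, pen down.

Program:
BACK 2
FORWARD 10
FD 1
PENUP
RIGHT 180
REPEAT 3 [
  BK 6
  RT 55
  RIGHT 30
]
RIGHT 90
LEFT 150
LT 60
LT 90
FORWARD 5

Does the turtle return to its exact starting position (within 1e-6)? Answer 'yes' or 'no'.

Executing turtle program step by step:
Start: pos=(0,0), heading=0, pen down
BK 2: (0,0) -> (-2,0) [heading=0, draw]
FD 10: (-2,0) -> (8,0) [heading=0, draw]
FD 1: (8,0) -> (9,0) [heading=0, draw]
PU: pen up
RT 180: heading 0 -> 180
REPEAT 3 [
  -- iteration 1/3 --
  BK 6: (9,0) -> (15,0) [heading=180, move]
  RT 55: heading 180 -> 125
  RT 30: heading 125 -> 95
  -- iteration 2/3 --
  BK 6: (15,0) -> (15.523,-5.977) [heading=95, move]
  RT 55: heading 95 -> 40
  RT 30: heading 40 -> 10
  -- iteration 3/3 --
  BK 6: (15.523,-5.977) -> (9.614,-7.019) [heading=10, move]
  RT 55: heading 10 -> 315
  RT 30: heading 315 -> 285
]
RT 90: heading 285 -> 195
LT 150: heading 195 -> 345
LT 60: heading 345 -> 45
LT 90: heading 45 -> 135
FD 5: (9.614,-7.019) -> (6.079,-3.484) [heading=135, move]
Final: pos=(6.079,-3.484), heading=135, 3 segment(s) drawn

Start position: (0, 0)
Final position: (6.079, -3.484)
Distance = 7.006; >= 1e-6 -> NOT closed

Answer: no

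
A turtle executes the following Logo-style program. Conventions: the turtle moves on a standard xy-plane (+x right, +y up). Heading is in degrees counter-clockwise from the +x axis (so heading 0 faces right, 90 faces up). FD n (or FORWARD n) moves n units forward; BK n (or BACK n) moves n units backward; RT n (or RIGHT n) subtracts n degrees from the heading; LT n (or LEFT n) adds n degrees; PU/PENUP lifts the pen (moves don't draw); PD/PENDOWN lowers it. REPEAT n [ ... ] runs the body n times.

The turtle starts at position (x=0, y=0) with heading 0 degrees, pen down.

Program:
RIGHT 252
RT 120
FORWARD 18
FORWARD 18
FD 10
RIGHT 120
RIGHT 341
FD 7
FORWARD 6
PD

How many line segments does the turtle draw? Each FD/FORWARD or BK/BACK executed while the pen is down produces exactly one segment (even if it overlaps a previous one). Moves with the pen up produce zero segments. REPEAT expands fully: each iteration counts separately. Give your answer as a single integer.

Executing turtle program step by step:
Start: pos=(0,0), heading=0, pen down
RT 252: heading 0 -> 108
RT 120: heading 108 -> 348
FD 18: (0,0) -> (17.607,-3.742) [heading=348, draw]
FD 18: (17.607,-3.742) -> (35.213,-7.485) [heading=348, draw]
FD 10: (35.213,-7.485) -> (44.995,-9.564) [heading=348, draw]
RT 120: heading 348 -> 228
RT 341: heading 228 -> 247
FD 7: (44.995,-9.564) -> (42.26,-16.007) [heading=247, draw]
FD 6: (42.26,-16.007) -> (39.915,-21.531) [heading=247, draw]
PD: pen down
Final: pos=(39.915,-21.531), heading=247, 5 segment(s) drawn
Segments drawn: 5

Answer: 5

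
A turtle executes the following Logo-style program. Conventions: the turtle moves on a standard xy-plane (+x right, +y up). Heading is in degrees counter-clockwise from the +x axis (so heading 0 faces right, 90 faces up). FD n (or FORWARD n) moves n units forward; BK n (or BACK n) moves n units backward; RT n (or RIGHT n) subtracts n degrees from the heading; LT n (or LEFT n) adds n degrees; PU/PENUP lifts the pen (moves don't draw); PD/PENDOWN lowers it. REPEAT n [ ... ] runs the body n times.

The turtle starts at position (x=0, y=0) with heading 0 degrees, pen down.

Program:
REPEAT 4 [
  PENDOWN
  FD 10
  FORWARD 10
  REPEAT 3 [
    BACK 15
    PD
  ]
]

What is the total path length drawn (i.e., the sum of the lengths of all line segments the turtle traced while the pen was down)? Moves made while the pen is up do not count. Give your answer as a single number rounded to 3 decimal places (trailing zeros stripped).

Answer: 260

Derivation:
Executing turtle program step by step:
Start: pos=(0,0), heading=0, pen down
REPEAT 4 [
  -- iteration 1/4 --
  PD: pen down
  FD 10: (0,0) -> (10,0) [heading=0, draw]
  FD 10: (10,0) -> (20,0) [heading=0, draw]
  REPEAT 3 [
    -- iteration 1/3 --
    BK 15: (20,0) -> (5,0) [heading=0, draw]
    PD: pen down
    -- iteration 2/3 --
    BK 15: (5,0) -> (-10,0) [heading=0, draw]
    PD: pen down
    -- iteration 3/3 --
    BK 15: (-10,0) -> (-25,0) [heading=0, draw]
    PD: pen down
  ]
  -- iteration 2/4 --
  PD: pen down
  FD 10: (-25,0) -> (-15,0) [heading=0, draw]
  FD 10: (-15,0) -> (-5,0) [heading=0, draw]
  REPEAT 3 [
    -- iteration 1/3 --
    BK 15: (-5,0) -> (-20,0) [heading=0, draw]
    PD: pen down
    -- iteration 2/3 --
    BK 15: (-20,0) -> (-35,0) [heading=0, draw]
    PD: pen down
    -- iteration 3/3 --
    BK 15: (-35,0) -> (-50,0) [heading=0, draw]
    PD: pen down
  ]
  -- iteration 3/4 --
  PD: pen down
  FD 10: (-50,0) -> (-40,0) [heading=0, draw]
  FD 10: (-40,0) -> (-30,0) [heading=0, draw]
  REPEAT 3 [
    -- iteration 1/3 --
    BK 15: (-30,0) -> (-45,0) [heading=0, draw]
    PD: pen down
    -- iteration 2/3 --
    BK 15: (-45,0) -> (-60,0) [heading=0, draw]
    PD: pen down
    -- iteration 3/3 --
    BK 15: (-60,0) -> (-75,0) [heading=0, draw]
    PD: pen down
  ]
  -- iteration 4/4 --
  PD: pen down
  FD 10: (-75,0) -> (-65,0) [heading=0, draw]
  FD 10: (-65,0) -> (-55,0) [heading=0, draw]
  REPEAT 3 [
    -- iteration 1/3 --
    BK 15: (-55,0) -> (-70,0) [heading=0, draw]
    PD: pen down
    -- iteration 2/3 --
    BK 15: (-70,0) -> (-85,0) [heading=0, draw]
    PD: pen down
    -- iteration 3/3 --
    BK 15: (-85,0) -> (-100,0) [heading=0, draw]
    PD: pen down
  ]
]
Final: pos=(-100,0), heading=0, 20 segment(s) drawn

Segment lengths:
  seg 1: (0,0) -> (10,0), length = 10
  seg 2: (10,0) -> (20,0), length = 10
  seg 3: (20,0) -> (5,0), length = 15
  seg 4: (5,0) -> (-10,0), length = 15
  seg 5: (-10,0) -> (-25,0), length = 15
  seg 6: (-25,0) -> (-15,0), length = 10
  seg 7: (-15,0) -> (-5,0), length = 10
  seg 8: (-5,0) -> (-20,0), length = 15
  seg 9: (-20,0) -> (-35,0), length = 15
  seg 10: (-35,0) -> (-50,0), length = 15
  seg 11: (-50,0) -> (-40,0), length = 10
  seg 12: (-40,0) -> (-30,0), length = 10
  seg 13: (-30,0) -> (-45,0), length = 15
  seg 14: (-45,0) -> (-60,0), length = 15
  seg 15: (-60,0) -> (-75,0), length = 15
  seg 16: (-75,0) -> (-65,0), length = 10
  seg 17: (-65,0) -> (-55,0), length = 10
  seg 18: (-55,0) -> (-70,0), length = 15
  seg 19: (-70,0) -> (-85,0), length = 15
  seg 20: (-85,0) -> (-100,0), length = 15
Total = 260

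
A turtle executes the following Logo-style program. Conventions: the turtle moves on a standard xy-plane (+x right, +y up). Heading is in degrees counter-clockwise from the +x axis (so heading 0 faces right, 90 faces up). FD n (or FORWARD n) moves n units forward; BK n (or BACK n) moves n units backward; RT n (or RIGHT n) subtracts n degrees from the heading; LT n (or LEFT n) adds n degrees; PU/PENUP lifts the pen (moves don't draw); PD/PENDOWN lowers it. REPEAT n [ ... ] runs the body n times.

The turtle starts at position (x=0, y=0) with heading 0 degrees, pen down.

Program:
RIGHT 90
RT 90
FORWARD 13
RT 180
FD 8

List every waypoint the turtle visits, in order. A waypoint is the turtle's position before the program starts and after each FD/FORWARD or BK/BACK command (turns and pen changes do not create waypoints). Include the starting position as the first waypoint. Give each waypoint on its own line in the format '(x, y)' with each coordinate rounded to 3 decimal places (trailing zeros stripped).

Answer: (0, 0)
(-13, 0)
(-5, 0)

Derivation:
Executing turtle program step by step:
Start: pos=(0,0), heading=0, pen down
RT 90: heading 0 -> 270
RT 90: heading 270 -> 180
FD 13: (0,0) -> (-13,0) [heading=180, draw]
RT 180: heading 180 -> 0
FD 8: (-13,0) -> (-5,0) [heading=0, draw]
Final: pos=(-5,0), heading=0, 2 segment(s) drawn
Waypoints (3 total):
(0, 0)
(-13, 0)
(-5, 0)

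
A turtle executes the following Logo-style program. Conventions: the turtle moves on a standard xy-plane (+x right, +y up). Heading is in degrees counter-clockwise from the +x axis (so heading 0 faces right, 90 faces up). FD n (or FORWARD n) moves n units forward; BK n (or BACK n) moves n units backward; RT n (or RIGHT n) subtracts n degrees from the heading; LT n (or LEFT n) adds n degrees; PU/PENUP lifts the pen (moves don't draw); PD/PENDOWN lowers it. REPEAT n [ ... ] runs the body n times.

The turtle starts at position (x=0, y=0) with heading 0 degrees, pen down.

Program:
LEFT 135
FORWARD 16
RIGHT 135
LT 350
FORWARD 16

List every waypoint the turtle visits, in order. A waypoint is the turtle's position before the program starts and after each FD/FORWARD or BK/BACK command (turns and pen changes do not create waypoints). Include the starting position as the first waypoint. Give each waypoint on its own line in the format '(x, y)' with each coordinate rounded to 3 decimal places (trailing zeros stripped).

Answer: (0, 0)
(-11.314, 11.314)
(4.443, 8.535)

Derivation:
Executing turtle program step by step:
Start: pos=(0,0), heading=0, pen down
LT 135: heading 0 -> 135
FD 16: (0,0) -> (-11.314,11.314) [heading=135, draw]
RT 135: heading 135 -> 0
LT 350: heading 0 -> 350
FD 16: (-11.314,11.314) -> (4.443,8.535) [heading=350, draw]
Final: pos=(4.443,8.535), heading=350, 2 segment(s) drawn
Waypoints (3 total):
(0, 0)
(-11.314, 11.314)
(4.443, 8.535)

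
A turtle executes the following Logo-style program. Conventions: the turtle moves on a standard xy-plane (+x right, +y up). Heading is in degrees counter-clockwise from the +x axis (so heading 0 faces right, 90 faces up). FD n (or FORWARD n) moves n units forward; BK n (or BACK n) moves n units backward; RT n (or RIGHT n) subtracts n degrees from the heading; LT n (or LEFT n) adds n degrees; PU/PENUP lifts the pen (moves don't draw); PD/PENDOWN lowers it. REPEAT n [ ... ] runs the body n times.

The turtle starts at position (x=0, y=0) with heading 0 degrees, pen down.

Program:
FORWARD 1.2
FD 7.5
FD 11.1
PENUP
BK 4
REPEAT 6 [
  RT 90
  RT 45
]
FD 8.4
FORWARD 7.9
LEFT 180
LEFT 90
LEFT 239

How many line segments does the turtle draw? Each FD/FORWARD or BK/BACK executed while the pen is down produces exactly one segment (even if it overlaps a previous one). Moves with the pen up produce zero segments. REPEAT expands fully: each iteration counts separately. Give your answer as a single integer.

Executing turtle program step by step:
Start: pos=(0,0), heading=0, pen down
FD 1.2: (0,0) -> (1.2,0) [heading=0, draw]
FD 7.5: (1.2,0) -> (8.7,0) [heading=0, draw]
FD 11.1: (8.7,0) -> (19.8,0) [heading=0, draw]
PU: pen up
BK 4: (19.8,0) -> (15.8,0) [heading=0, move]
REPEAT 6 [
  -- iteration 1/6 --
  RT 90: heading 0 -> 270
  RT 45: heading 270 -> 225
  -- iteration 2/6 --
  RT 90: heading 225 -> 135
  RT 45: heading 135 -> 90
  -- iteration 3/6 --
  RT 90: heading 90 -> 0
  RT 45: heading 0 -> 315
  -- iteration 4/6 --
  RT 90: heading 315 -> 225
  RT 45: heading 225 -> 180
  -- iteration 5/6 --
  RT 90: heading 180 -> 90
  RT 45: heading 90 -> 45
  -- iteration 6/6 --
  RT 90: heading 45 -> 315
  RT 45: heading 315 -> 270
]
FD 8.4: (15.8,0) -> (15.8,-8.4) [heading=270, move]
FD 7.9: (15.8,-8.4) -> (15.8,-16.3) [heading=270, move]
LT 180: heading 270 -> 90
LT 90: heading 90 -> 180
LT 239: heading 180 -> 59
Final: pos=(15.8,-16.3), heading=59, 3 segment(s) drawn
Segments drawn: 3

Answer: 3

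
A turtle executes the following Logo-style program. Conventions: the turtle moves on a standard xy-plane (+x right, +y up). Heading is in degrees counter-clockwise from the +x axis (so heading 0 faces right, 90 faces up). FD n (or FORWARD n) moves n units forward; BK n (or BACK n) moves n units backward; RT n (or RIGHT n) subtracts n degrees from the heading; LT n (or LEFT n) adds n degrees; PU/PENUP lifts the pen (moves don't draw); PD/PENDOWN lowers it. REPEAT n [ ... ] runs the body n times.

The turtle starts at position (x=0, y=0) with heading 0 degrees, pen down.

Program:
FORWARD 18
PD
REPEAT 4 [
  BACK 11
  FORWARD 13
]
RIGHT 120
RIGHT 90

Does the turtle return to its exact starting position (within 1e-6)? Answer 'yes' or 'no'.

Answer: no

Derivation:
Executing turtle program step by step:
Start: pos=(0,0), heading=0, pen down
FD 18: (0,0) -> (18,0) [heading=0, draw]
PD: pen down
REPEAT 4 [
  -- iteration 1/4 --
  BK 11: (18,0) -> (7,0) [heading=0, draw]
  FD 13: (7,0) -> (20,0) [heading=0, draw]
  -- iteration 2/4 --
  BK 11: (20,0) -> (9,0) [heading=0, draw]
  FD 13: (9,0) -> (22,0) [heading=0, draw]
  -- iteration 3/4 --
  BK 11: (22,0) -> (11,0) [heading=0, draw]
  FD 13: (11,0) -> (24,0) [heading=0, draw]
  -- iteration 4/4 --
  BK 11: (24,0) -> (13,0) [heading=0, draw]
  FD 13: (13,0) -> (26,0) [heading=0, draw]
]
RT 120: heading 0 -> 240
RT 90: heading 240 -> 150
Final: pos=(26,0), heading=150, 9 segment(s) drawn

Start position: (0, 0)
Final position: (26, 0)
Distance = 26; >= 1e-6 -> NOT closed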